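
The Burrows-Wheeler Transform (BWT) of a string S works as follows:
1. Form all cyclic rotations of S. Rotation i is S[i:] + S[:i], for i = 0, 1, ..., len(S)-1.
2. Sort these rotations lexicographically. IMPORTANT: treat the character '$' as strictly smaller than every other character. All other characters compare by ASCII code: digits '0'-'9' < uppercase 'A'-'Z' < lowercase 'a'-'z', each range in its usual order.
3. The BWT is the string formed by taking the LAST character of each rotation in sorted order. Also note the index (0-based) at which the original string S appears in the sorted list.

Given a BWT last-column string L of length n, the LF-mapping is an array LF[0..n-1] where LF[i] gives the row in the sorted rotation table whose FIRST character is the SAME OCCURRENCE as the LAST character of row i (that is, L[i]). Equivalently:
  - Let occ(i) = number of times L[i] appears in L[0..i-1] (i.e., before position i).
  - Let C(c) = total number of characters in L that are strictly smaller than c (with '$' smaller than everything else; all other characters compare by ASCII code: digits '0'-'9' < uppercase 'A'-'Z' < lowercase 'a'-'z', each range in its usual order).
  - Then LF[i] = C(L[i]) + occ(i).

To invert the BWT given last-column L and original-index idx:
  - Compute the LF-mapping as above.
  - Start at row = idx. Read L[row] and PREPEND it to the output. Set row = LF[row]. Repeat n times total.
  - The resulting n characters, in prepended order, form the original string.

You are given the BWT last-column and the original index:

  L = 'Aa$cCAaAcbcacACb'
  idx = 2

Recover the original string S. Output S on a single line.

LF mapping: 1 7 0 12 5 2 8 3 13 10 14 9 15 4 6 11
Walk LF starting at row 2, prepending L[row]:
  step 1: row=2, L[2]='$', prepend. Next row=LF[2]=0
  step 2: row=0, L[0]='A', prepend. Next row=LF[0]=1
  step 3: row=1, L[1]='a', prepend. Next row=LF[1]=7
  step 4: row=7, L[7]='A', prepend. Next row=LF[7]=3
  step 5: row=3, L[3]='c', prepend. Next row=LF[3]=12
  step 6: row=12, L[12]='c', prepend. Next row=LF[12]=15
  step 7: row=15, L[15]='b', prepend. Next row=LF[15]=11
  step 8: row=11, L[11]='a', prepend. Next row=LF[11]=9
  step 9: row=9, L[9]='b', prepend. Next row=LF[9]=10
  step 10: row=10, L[10]='c', prepend. Next row=LF[10]=14
  step 11: row=14, L[14]='C', prepend. Next row=LF[14]=6
  step 12: row=6, L[6]='a', prepend. Next row=LF[6]=8
  step 13: row=8, L[8]='c', prepend. Next row=LF[8]=13
  step 14: row=13, L[13]='A', prepend. Next row=LF[13]=4
  step 15: row=4, L[4]='C', prepend. Next row=LF[4]=5
  step 16: row=5, L[5]='A', prepend. Next row=LF[5]=2
Reversed output: ACAcaCcbabccAaA$

Answer: ACAcaCcbabccAaA$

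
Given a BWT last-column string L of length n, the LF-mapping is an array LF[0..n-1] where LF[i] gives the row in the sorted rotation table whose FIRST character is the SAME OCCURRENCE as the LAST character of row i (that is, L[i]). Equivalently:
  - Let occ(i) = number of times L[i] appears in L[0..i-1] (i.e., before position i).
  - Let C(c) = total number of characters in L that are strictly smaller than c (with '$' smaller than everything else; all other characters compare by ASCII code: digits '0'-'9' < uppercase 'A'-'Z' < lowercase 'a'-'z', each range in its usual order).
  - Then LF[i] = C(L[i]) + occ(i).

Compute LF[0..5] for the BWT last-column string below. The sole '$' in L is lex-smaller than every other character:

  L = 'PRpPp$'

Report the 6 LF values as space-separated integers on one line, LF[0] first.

Answer: 1 3 4 2 5 0

Derivation:
Char counts: '$':1, 'P':2, 'R':1, 'p':2
C (first-col start): C('$')=0, C('P')=1, C('R')=3, C('p')=4
L[0]='P': occ=0, LF[0]=C('P')+0=1+0=1
L[1]='R': occ=0, LF[1]=C('R')+0=3+0=3
L[2]='p': occ=0, LF[2]=C('p')+0=4+0=4
L[3]='P': occ=1, LF[3]=C('P')+1=1+1=2
L[4]='p': occ=1, LF[4]=C('p')+1=4+1=5
L[5]='$': occ=0, LF[5]=C('$')+0=0+0=0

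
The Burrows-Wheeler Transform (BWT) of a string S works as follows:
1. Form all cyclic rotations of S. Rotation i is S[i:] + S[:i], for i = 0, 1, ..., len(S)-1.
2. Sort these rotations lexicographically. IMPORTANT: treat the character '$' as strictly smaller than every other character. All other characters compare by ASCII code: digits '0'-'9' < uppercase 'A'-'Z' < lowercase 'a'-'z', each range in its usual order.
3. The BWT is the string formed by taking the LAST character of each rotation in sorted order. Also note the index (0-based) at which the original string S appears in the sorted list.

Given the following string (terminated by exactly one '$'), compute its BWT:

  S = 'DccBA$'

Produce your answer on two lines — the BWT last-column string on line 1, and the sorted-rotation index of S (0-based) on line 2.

All 6 rotations (rotation i = S[i:]+S[:i]):
  rot[0] = DccBA$
  rot[1] = ccBA$D
  rot[2] = cBA$Dc
  rot[3] = BA$Dcc
  rot[4] = A$DccB
  rot[5] = $DccBA
Sorted (with $ < everything):
  sorted[0] = $DccBA  (last char: 'A')
  sorted[1] = A$DccB  (last char: 'B')
  sorted[2] = BA$Dcc  (last char: 'c')
  sorted[3] = DccBA$  (last char: '$')
  sorted[4] = cBA$Dc  (last char: 'c')
  sorted[5] = ccBA$D  (last char: 'D')
Last column: ABc$cD
Original string S is at sorted index 3

Answer: ABc$cD
3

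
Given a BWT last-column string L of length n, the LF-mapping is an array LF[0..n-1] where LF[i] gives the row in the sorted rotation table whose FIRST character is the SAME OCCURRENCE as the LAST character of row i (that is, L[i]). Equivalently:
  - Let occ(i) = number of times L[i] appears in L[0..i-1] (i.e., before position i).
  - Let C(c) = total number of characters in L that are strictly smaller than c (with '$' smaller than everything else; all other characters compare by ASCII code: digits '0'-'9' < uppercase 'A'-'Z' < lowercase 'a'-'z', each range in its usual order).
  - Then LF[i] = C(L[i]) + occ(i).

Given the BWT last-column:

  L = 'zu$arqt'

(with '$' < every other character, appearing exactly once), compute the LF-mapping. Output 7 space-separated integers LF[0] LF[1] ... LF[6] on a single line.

Char counts: '$':1, 'a':1, 'q':1, 'r':1, 't':1, 'u':1, 'z':1
C (first-col start): C('$')=0, C('a')=1, C('q')=2, C('r')=3, C('t')=4, C('u')=5, C('z')=6
L[0]='z': occ=0, LF[0]=C('z')+0=6+0=6
L[1]='u': occ=0, LF[1]=C('u')+0=5+0=5
L[2]='$': occ=0, LF[2]=C('$')+0=0+0=0
L[3]='a': occ=0, LF[3]=C('a')+0=1+0=1
L[4]='r': occ=0, LF[4]=C('r')+0=3+0=3
L[5]='q': occ=0, LF[5]=C('q')+0=2+0=2
L[6]='t': occ=0, LF[6]=C('t')+0=4+0=4

Answer: 6 5 0 1 3 2 4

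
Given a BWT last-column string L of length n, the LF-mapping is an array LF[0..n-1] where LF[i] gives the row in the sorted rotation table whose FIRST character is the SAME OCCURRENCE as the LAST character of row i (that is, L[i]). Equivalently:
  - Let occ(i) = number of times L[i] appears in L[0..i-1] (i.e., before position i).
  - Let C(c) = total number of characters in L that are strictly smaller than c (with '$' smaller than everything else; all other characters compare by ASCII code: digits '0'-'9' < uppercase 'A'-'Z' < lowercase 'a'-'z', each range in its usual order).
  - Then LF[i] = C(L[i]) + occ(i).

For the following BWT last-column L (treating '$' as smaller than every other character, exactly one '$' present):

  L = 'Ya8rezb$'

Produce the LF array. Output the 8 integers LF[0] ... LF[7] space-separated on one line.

Answer: 2 3 1 6 5 7 4 0

Derivation:
Char counts: '$':1, '8':1, 'Y':1, 'a':1, 'b':1, 'e':1, 'r':1, 'z':1
C (first-col start): C('$')=0, C('8')=1, C('Y')=2, C('a')=3, C('b')=4, C('e')=5, C('r')=6, C('z')=7
L[0]='Y': occ=0, LF[0]=C('Y')+0=2+0=2
L[1]='a': occ=0, LF[1]=C('a')+0=3+0=3
L[2]='8': occ=0, LF[2]=C('8')+0=1+0=1
L[3]='r': occ=0, LF[3]=C('r')+0=6+0=6
L[4]='e': occ=0, LF[4]=C('e')+0=5+0=5
L[5]='z': occ=0, LF[5]=C('z')+0=7+0=7
L[6]='b': occ=0, LF[6]=C('b')+0=4+0=4
L[7]='$': occ=0, LF[7]=C('$')+0=0+0=0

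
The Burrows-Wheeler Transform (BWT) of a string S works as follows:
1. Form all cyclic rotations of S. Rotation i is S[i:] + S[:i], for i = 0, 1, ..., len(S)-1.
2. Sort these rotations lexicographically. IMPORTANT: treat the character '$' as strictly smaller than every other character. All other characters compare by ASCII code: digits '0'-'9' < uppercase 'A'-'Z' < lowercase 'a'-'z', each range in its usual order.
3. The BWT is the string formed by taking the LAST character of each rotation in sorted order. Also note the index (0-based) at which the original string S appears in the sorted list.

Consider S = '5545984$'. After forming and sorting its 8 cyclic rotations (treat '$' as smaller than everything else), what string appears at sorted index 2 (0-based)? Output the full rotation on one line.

All 8 rotations (rotation i = S[i:]+S[:i]):
  rot[0] = 5545984$
  rot[1] = 545984$5
  rot[2] = 45984$55
  rot[3] = 5984$554
  rot[4] = 984$5545
  rot[5] = 84$55459
  rot[6] = 4$554598
  rot[7] = $5545984
Sorted (with $ < everything):
  sorted[0] = $5545984
  sorted[1] = 4$554598
  sorted[2] = 45984$55
  sorted[3] = 545984$5
  sorted[4] = 5545984$
  sorted[5] = 5984$554
  sorted[6] = 84$55459
  sorted[7] = 984$5545
sorted[2] = 45984$55

Answer: 45984$55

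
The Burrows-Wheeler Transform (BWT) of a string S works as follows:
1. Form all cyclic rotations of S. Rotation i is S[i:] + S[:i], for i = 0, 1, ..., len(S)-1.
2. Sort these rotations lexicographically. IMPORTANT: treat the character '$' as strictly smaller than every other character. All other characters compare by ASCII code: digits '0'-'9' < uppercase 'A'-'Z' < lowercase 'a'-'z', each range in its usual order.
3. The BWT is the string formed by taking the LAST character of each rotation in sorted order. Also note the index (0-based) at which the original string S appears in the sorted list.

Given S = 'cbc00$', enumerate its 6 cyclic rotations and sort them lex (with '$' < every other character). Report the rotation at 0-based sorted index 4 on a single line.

Answer: c00$cb

Derivation:
All 6 rotations (rotation i = S[i:]+S[:i]):
  rot[0] = cbc00$
  rot[1] = bc00$c
  rot[2] = c00$cb
  rot[3] = 00$cbc
  rot[4] = 0$cbc0
  rot[5] = $cbc00
Sorted (with $ < everything):
  sorted[0] = $cbc00
  sorted[1] = 0$cbc0
  sorted[2] = 00$cbc
  sorted[3] = bc00$c
  sorted[4] = c00$cb
  sorted[5] = cbc00$
sorted[4] = c00$cb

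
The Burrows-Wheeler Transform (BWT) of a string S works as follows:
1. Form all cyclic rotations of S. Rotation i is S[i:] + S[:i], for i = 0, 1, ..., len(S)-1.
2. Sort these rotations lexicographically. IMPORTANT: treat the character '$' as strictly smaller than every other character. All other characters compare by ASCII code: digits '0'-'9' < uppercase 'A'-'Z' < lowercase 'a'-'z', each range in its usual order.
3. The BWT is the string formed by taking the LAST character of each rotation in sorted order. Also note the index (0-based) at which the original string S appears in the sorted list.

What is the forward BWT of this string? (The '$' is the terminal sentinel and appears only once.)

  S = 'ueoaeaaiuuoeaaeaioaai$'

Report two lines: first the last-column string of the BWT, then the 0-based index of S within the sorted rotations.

All 22 rotations (rotation i = S[i:]+S[:i]):
  rot[0] = ueoaeaaiuuoeaaeaioaai$
  rot[1] = eoaeaaiuuoeaaeaioaai$u
  rot[2] = oaeaaiuuoeaaeaioaai$ue
  rot[3] = aeaaiuuoeaaeaioaai$ueo
  rot[4] = eaaiuuoeaaeaioaai$ueoa
  rot[5] = aaiuuoeaaeaioaai$ueoae
  rot[6] = aiuuoeaaeaioaai$ueoaea
  rot[7] = iuuoeaaeaioaai$ueoaeaa
  rot[8] = uuoeaaeaioaai$ueoaeaai
  rot[9] = uoeaaeaioaai$ueoaeaaiu
  rot[10] = oeaaeaioaai$ueoaeaaiuu
  rot[11] = eaaeaioaai$ueoaeaaiuuo
  rot[12] = aaeaioaai$ueoaeaaiuuoe
  rot[13] = aeaioaai$ueoaeaaiuuoea
  rot[14] = eaioaai$ueoaeaaiuuoeaa
  rot[15] = aioaai$ueoaeaaiuuoeaae
  rot[16] = ioaai$ueoaeaaiuuoeaaea
  rot[17] = oaai$ueoaeaaiuuoeaaeai
  rot[18] = aai$ueoaeaaiuuoeaaeaio
  rot[19] = ai$ueoaeaaiuuoeaaeaioa
  rot[20] = i$ueoaeaaiuuoeaaeaioaa
  rot[21] = $ueoaeaaiuuoeaaeaioaai
Sorted (with $ < everything):
  sorted[0] = $ueoaeaaiuuoeaaeaioaai  (last char: 'i')
  sorted[1] = aaeaioaai$ueoaeaaiuuoe  (last char: 'e')
  sorted[2] = aai$ueoaeaaiuuoeaaeaio  (last char: 'o')
  sorted[3] = aaiuuoeaaeaioaai$ueoae  (last char: 'e')
  sorted[4] = aeaaiuuoeaaeaioaai$ueo  (last char: 'o')
  sorted[5] = aeaioaai$ueoaeaaiuuoea  (last char: 'a')
  sorted[6] = ai$ueoaeaaiuuoeaaeaioa  (last char: 'a')
  sorted[7] = aioaai$ueoaeaaiuuoeaae  (last char: 'e')
  sorted[8] = aiuuoeaaeaioaai$ueoaea  (last char: 'a')
  sorted[9] = eaaeaioaai$ueoaeaaiuuo  (last char: 'o')
  sorted[10] = eaaiuuoeaaeaioaai$ueoa  (last char: 'a')
  sorted[11] = eaioaai$ueoaeaaiuuoeaa  (last char: 'a')
  sorted[12] = eoaeaaiuuoeaaeaioaai$u  (last char: 'u')
  sorted[13] = i$ueoaeaaiuuoeaaeaioaa  (last char: 'a')
  sorted[14] = ioaai$ueoaeaaiuuoeaaea  (last char: 'a')
  sorted[15] = iuuoeaaeaioaai$ueoaeaa  (last char: 'a')
  sorted[16] = oaai$ueoaeaaiuuoeaaeai  (last char: 'i')
  sorted[17] = oaeaaiuuoeaaeaioaai$ue  (last char: 'e')
  sorted[18] = oeaaeaioaai$ueoaeaaiuu  (last char: 'u')
  sorted[19] = ueoaeaaiuuoeaaeaioaai$  (last char: '$')
  sorted[20] = uoeaaeaioaai$ueoaeaaiu  (last char: 'u')
  sorted[21] = uuoeaaeaioaai$ueoaeaai  (last char: 'i')
Last column: ieoeoaaeaoaauaaaieu$ui
Original string S is at sorted index 19

Answer: ieoeoaaeaoaauaaaieu$ui
19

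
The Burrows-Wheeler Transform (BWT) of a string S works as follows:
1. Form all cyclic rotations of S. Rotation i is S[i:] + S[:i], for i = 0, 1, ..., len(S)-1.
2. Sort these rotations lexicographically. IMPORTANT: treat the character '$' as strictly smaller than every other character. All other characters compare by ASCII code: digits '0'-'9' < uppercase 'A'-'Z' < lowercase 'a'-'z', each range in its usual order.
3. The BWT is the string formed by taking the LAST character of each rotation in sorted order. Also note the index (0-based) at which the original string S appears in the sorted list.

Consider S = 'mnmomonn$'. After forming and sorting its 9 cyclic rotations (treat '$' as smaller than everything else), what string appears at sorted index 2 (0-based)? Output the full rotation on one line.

Answer: momonn$mn

Derivation:
All 9 rotations (rotation i = S[i:]+S[:i]):
  rot[0] = mnmomonn$
  rot[1] = nmomonn$m
  rot[2] = momonn$mn
  rot[3] = omonn$mnm
  rot[4] = monn$mnmo
  rot[5] = onn$mnmom
  rot[6] = nn$mnmomo
  rot[7] = n$mnmomon
  rot[8] = $mnmomonn
Sorted (with $ < everything):
  sorted[0] = $mnmomonn
  sorted[1] = mnmomonn$
  sorted[2] = momonn$mn
  sorted[3] = monn$mnmo
  sorted[4] = n$mnmomon
  sorted[5] = nmomonn$m
  sorted[6] = nn$mnmomo
  sorted[7] = omonn$mnm
  sorted[8] = onn$mnmom
sorted[2] = momonn$mn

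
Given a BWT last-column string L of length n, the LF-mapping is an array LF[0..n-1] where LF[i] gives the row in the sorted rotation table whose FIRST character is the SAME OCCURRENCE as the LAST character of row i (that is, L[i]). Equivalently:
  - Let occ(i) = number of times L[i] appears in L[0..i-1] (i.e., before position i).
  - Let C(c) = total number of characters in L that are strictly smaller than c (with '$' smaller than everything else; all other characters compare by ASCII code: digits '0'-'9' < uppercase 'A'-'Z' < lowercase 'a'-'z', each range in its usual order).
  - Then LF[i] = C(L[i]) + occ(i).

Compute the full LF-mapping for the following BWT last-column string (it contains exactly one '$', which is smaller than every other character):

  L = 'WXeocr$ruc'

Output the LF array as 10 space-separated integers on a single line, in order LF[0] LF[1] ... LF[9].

Answer: 1 2 5 6 3 7 0 8 9 4

Derivation:
Char counts: '$':1, 'W':1, 'X':1, 'c':2, 'e':1, 'o':1, 'r':2, 'u':1
C (first-col start): C('$')=0, C('W')=1, C('X')=2, C('c')=3, C('e')=5, C('o')=6, C('r')=7, C('u')=9
L[0]='W': occ=0, LF[0]=C('W')+0=1+0=1
L[1]='X': occ=0, LF[1]=C('X')+0=2+0=2
L[2]='e': occ=0, LF[2]=C('e')+0=5+0=5
L[3]='o': occ=0, LF[3]=C('o')+0=6+0=6
L[4]='c': occ=0, LF[4]=C('c')+0=3+0=3
L[5]='r': occ=0, LF[5]=C('r')+0=7+0=7
L[6]='$': occ=0, LF[6]=C('$')+0=0+0=0
L[7]='r': occ=1, LF[7]=C('r')+1=7+1=8
L[8]='u': occ=0, LF[8]=C('u')+0=9+0=9
L[9]='c': occ=1, LF[9]=C('c')+1=3+1=4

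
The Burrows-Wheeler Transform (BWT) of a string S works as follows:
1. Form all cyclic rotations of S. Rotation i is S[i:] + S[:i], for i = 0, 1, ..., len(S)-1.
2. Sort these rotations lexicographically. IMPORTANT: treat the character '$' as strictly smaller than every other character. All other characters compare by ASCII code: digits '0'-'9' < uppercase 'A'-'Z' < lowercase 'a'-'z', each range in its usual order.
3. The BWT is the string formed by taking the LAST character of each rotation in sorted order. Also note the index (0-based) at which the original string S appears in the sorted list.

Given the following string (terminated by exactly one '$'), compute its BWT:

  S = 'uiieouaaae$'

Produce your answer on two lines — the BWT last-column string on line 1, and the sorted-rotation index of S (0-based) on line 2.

Answer: euaaaiiueo$
10

Derivation:
All 11 rotations (rotation i = S[i:]+S[:i]):
  rot[0] = uiieouaaae$
  rot[1] = iieouaaae$u
  rot[2] = ieouaaae$ui
  rot[3] = eouaaae$uii
  rot[4] = ouaaae$uiie
  rot[5] = uaaae$uiieo
  rot[6] = aaae$uiieou
  rot[7] = aae$uiieoua
  rot[8] = ae$uiieouaa
  rot[9] = e$uiieouaaa
  rot[10] = $uiieouaaae
Sorted (with $ < everything):
  sorted[0] = $uiieouaaae  (last char: 'e')
  sorted[1] = aaae$uiieou  (last char: 'u')
  sorted[2] = aae$uiieoua  (last char: 'a')
  sorted[3] = ae$uiieouaa  (last char: 'a')
  sorted[4] = e$uiieouaaa  (last char: 'a')
  sorted[5] = eouaaae$uii  (last char: 'i')
  sorted[6] = ieouaaae$ui  (last char: 'i')
  sorted[7] = iieouaaae$u  (last char: 'u')
  sorted[8] = ouaaae$uiie  (last char: 'e')
  sorted[9] = uaaae$uiieo  (last char: 'o')
  sorted[10] = uiieouaaae$  (last char: '$')
Last column: euaaaiiueo$
Original string S is at sorted index 10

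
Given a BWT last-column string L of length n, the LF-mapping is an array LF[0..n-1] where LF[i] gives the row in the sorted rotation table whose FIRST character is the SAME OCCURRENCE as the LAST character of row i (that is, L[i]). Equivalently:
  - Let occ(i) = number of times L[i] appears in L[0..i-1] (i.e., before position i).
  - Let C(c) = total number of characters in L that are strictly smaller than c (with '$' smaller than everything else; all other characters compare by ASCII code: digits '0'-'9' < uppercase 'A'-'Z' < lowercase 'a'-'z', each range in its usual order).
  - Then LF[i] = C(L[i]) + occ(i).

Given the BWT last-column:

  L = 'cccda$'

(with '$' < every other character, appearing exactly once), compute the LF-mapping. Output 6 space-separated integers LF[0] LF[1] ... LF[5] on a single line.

Answer: 2 3 4 5 1 0

Derivation:
Char counts: '$':1, 'a':1, 'c':3, 'd':1
C (first-col start): C('$')=0, C('a')=1, C('c')=2, C('d')=5
L[0]='c': occ=0, LF[0]=C('c')+0=2+0=2
L[1]='c': occ=1, LF[1]=C('c')+1=2+1=3
L[2]='c': occ=2, LF[2]=C('c')+2=2+2=4
L[3]='d': occ=0, LF[3]=C('d')+0=5+0=5
L[4]='a': occ=0, LF[4]=C('a')+0=1+0=1
L[5]='$': occ=0, LF[5]=C('$')+0=0+0=0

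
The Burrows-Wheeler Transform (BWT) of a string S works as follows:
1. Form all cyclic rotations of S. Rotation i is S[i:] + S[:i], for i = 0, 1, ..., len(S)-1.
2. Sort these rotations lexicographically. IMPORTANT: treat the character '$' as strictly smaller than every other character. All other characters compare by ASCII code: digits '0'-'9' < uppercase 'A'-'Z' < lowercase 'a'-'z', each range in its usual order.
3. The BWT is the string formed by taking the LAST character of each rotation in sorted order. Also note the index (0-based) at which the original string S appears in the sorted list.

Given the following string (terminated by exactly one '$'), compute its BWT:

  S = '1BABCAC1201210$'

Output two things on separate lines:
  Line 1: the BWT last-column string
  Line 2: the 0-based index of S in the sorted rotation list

Answer: 0122C0$11BC1AAB
6

Derivation:
All 15 rotations (rotation i = S[i:]+S[:i]):
  rot[0] = 1BABCAC1201210$
  rot[1] = BABCAC1201210$1
  rot[2] = ABCAC1201210$1B
  rot[3] = BCAC1201210$1BA
  rot[4] = CAC1201210$1BAB
  rot[5] = AC1201210$1BABC
  rot[6] = C1201210$1BABCA
  rot[7] = 1201210$1BABCAC
  rot[8] = 201210$1BABCAC1
  rot[9] = 01210$1BABCAC12
  rot[10] = 1210$1BABCAC120
  rot[11] = 210$1BABCAC1201
  rot[12] = 10$1BABCAC12012
  rot[13] = 0$1BABCAC120121
  rot[14] = $1BABCAC1201210
Sorted (with $ < everything):
  sorted[0] = $1BABCAC1201210  (last char: '0')
  sorted[1] = 0$1BABCAC120121  (last char: '1')
  sorted[2] = 01210$1BABCAC12  (last char: '2')
  sorted[3] = 10$1BABCAC12012  (last char: '2')
  sorted[4] = 1201210$1BABCAC  (last char: 'C')
  sorted[5] = 1210$1BABCAC120  (last char: '0')
  sorted[6] = 1BABCAC1201210$  (last char: '$')
  sorted[7] = 201210$1BABCAC1  (last char: '1')
  sorted[8] = 210$1BABCAC1201  (last char: '1')
  sorted[9] = ABCAC1201210$1B  (last char: 'B')
  sorted[10] = AC1201210$1BABC  (last char: 'C')
  sorted[11] = BABCAC1201210$1  (last char: '1')
  sorted[12] = BCAC1201210$1BA  (last char: 'A')
  sorted[13] = C1201210$1BABCA  (last char: 'A')
  sorted[14] = CAC1201210$1BAB  (last char: 'B')
Last column: 0122C0$11BC1AAB
Original string S is at sorted index 6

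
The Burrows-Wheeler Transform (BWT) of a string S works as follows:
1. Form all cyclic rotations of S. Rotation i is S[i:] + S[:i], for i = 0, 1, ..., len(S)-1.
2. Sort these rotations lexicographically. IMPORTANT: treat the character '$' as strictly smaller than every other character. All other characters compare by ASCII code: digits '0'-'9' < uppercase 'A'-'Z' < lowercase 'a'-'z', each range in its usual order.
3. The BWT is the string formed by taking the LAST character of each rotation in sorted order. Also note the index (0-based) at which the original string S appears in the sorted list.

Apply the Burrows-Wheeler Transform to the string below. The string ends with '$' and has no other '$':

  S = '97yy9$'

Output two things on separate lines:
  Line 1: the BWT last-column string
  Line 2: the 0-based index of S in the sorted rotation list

All 6 rotations (rotation i = S[i:]+S[:i]):
  rot[0] = 97yy9$
  rot[1] = 7yy9$9
  rot[2] = yy9$97
  rot[3] = y9$97y
  rot[4] = 9$97yy
  rot[5] = $97yy9
Sorted (with $ < everything):
  sorted[0] = $97yy9  (last char: '9')
  sorted[1] = 7yy9$9  (last char: '9')
  sorted[2] = 9$97yy  (last char: 'y')
  sorted[3] = 97yy9$  (last char: '$')
  sorted[4] = y9$97y  (last char: 'y')
  sorted[5] = yy9$97  (last char: '7')
Last column: 99y$y7
Original string S is at sorted index 3

Answer: 99y$y7
3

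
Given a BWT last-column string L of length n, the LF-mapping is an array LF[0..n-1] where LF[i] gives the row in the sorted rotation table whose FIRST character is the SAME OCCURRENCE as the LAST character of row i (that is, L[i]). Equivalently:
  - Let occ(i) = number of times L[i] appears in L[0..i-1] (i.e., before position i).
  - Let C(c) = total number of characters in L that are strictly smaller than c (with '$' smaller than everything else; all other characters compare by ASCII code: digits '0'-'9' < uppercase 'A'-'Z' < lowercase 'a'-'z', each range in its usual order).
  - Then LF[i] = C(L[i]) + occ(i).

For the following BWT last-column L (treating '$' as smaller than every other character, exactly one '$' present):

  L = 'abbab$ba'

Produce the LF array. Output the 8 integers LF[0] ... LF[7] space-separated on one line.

Answer: 1 4 5 2 6 0 7 3

Derivation:
Char counts: '$':1, 'a':3, 'b':4
C (first-col start): C('$')=0, C('a')=1, C('b')=4
L[0]='a': occ=0, LF[0]=C('a')+0=1+0=1
L[1]='b': occ=0, LF[1]=C('b')+0=4+0=4
L[2]='b': occ=1, LF[2]=C('b')+1=4+1=5
L[3]='a': occ=1, LF[3]=C('a')+1=1+1=2
L[4]='b': occ=2, LF[4]=C('b')+2=4+2=6
L[5]='$': occ=0, LF[5]=C('$')+0=0+0=0
L[6]='b': occ=3, LF[6]=C('b')+3=4+3=7
L[7]='a': occ=2, LF[7]=C('a')+2=1+2=3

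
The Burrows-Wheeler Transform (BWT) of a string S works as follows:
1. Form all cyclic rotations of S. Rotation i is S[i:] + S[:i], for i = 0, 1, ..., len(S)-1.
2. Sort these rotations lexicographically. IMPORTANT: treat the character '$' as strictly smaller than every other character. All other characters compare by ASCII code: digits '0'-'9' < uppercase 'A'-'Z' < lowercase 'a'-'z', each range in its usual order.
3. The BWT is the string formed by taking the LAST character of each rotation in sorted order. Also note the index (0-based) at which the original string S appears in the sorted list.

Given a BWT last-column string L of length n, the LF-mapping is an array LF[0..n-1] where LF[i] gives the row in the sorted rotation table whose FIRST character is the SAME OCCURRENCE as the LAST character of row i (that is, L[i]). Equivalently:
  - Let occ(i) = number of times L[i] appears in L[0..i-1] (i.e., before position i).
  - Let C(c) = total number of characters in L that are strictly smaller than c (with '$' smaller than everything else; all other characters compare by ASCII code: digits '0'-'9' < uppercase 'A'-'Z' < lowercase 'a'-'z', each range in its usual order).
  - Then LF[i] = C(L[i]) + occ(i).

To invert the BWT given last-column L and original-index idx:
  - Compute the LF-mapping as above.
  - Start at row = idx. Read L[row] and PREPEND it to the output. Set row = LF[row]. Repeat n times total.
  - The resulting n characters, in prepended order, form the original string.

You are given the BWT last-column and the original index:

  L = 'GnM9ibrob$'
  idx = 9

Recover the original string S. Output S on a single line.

LF mapping: 2 7 3 1 6 4 9 8 5 0
Walk LF starting at row 9, prepending L[row]:
  step 1: row=9, L[9]='$', prepend. Next row=LF[9]=0
  step 2: row=0, L[0]='G', prepend. Next row=LF[0]=2
  step 3: row=2, L[2]='M', prepend. Next row=LF[2]=3
  step 4: row=3, L[3]='9', prepend. Next row=LF[3]=1
  step 5: row=1, L[1]='n', prepend. Next row=LF[1]=7
  step 6: row=7, L[7]='o', prepend. Next row=LF[7]=8
  step 7: row=8, L[8]='b', prepend. Next row=LF[8]=5
  step 8: row=5, L[5]='b', prepend. Next row=LF[5]=4
  step 9: row=4, L[4]='i', prepend. Next row=LF[4]=6
  step 10: row=6, L[6]='r', prepend. Next row=LF[6]=9
Reversed output: ribbon9MG$

Answer: ribbon9MG$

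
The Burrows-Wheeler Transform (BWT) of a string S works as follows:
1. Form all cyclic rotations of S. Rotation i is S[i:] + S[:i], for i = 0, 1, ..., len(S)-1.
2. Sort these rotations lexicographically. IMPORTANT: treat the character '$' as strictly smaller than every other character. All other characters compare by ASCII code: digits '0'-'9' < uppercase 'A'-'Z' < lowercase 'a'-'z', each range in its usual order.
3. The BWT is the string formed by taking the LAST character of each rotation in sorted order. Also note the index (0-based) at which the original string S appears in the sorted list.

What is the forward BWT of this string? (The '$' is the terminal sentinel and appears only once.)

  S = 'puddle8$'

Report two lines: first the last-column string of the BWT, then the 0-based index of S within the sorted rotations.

Answer: 8eudld$p
6

Derivation:
All 8 rotations (rotation i = S[i:]+S[:i]):
  rot[0] = puddle8$
  rot[1] = uddle8$p
  rot[2] = ddle8$pu
  rot[3] = dle8$pud
  rot[4] = le8$pudd
  rot[5] = e8$puddl
  rot[6] = 8$puddle
  rot[7] = $puddle8
Sorted (with $ < everything):
  sorted[0] = $puddle8  (last char: '8')
  sorted[1] = 8$puddle  (last char: 'e')
  sorted[2] = ddle8$pu  (last char: 'u')
  sorted[3] = dle8$pud  (last char: 'd')
  sorted[4] = e8$puddl  (last char: 'l')
  sorted[5] = le8$pudd  (last char: 'd')
  sorted[6] = puddle8$  (last char: '$')
  sorted[7] = uddle8$p  (last char: 'p')
Last column: 8eudld$p
Original string S is at sorted index 6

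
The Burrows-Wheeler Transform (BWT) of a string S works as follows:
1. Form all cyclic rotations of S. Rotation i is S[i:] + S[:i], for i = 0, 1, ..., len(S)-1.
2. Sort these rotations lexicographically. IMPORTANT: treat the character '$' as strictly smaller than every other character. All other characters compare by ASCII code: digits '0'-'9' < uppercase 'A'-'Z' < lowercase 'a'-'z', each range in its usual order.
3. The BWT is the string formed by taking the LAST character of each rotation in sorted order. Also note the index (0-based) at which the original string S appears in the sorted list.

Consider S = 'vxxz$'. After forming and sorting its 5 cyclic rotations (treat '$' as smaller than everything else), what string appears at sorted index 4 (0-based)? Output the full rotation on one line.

Answer: z$vxx

Derivation:
All 5 rotations (rotation i = S[i:]+S[:i]):
  rot[0] = vxxz$
  rot[1] = xxz$v
  rot[2] = xz$vx
  rot[3] = z$vxx
  rot[4] = $vxxz
Sorted (with $ < everything):
  sorted[0] = $vxxz
  sorted[1] = vxxz$
  sorted[2] = xxz$v
  sorted[3] = xz$vx
  sorted[4] = z$vxx
sorted[4] = z$vxx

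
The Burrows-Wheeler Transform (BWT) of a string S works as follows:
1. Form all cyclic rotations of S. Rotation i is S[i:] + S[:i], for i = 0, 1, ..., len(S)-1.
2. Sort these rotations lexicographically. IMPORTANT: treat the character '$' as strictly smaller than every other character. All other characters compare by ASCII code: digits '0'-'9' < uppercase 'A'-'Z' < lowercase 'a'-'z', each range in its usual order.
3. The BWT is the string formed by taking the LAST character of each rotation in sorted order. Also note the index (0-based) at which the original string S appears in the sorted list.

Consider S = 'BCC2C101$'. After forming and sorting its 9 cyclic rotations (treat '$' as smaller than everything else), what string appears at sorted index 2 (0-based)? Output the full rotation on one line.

All 9 rotations (rotation i = S[i:]+S[:i]):
  rot[0] = BCC2C101$
  rot[1] = CC2C101$B
  rot[2] = C2C101$BC
  rot[3] = 2C101$BCC
  rot[4] = C101$BCC2
  rot[5] = 101$BCC2C
  rot[6] = 01$BCC2C1
  rot[7] = 1$BCC2C10
  rot[8] = $BCC2C101
Sorted (with $ < everything):
  sorted[0] = $BCC2C101
  sorted[1] = 01$BCC2C1
  sorted[2] = 1$BCC2C10
  sorted[3] = 101$BCC2C
  sorted[4] = 2C101$BCC
  sorted[5] = BCC2C101$
  sorted[6] = C101$BCC2
  sorted[7] = C2C101$BC
  sorted[8] = CC2C101$B
sorted[2] = 1$BCC2C10

Answer: 1$BCC2C10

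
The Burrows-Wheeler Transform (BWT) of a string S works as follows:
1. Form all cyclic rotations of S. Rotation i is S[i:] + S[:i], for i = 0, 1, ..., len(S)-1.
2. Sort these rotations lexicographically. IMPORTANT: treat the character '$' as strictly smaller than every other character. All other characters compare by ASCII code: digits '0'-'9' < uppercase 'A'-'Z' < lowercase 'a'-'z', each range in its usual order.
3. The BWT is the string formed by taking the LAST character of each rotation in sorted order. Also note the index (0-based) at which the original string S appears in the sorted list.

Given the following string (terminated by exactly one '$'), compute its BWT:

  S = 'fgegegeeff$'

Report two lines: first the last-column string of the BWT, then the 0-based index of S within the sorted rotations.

Answer: fgeggfe$eef
7

Derivation:
All 11 rotations (rotation i = S[i:]+S[:i]):
  rot[0] = fgegegeeff$
  rot[1] = gegegeeff$f
  rot[2] = egegeeff$fg
  rot[3] = gegeeff$fge
  rot[4] = egeeff$fgeg
  rot[5] = geeff$fgege
  rot[6] = eeff$fgegeg
  rot[7] = eff$fgegege
  rot[8] = ff$fgegegee
  rot[9] = f$fgegegeef
  rot[10] = $fgegegeeff
Sorted (with $ < everything):
  sorted[0] = $fgegegeeff  (last char: 'f')
  sorted[1] = eeff$fgegeg  (last char: 'g')
  sorted[2] = eff$fgegege  (last char: 'e')
  sorted[3] = egeeff$fgeg  (last char: 'g')
  sorted[4] = egegeeff$fg  (last char: 'g')
  sorted[5] = f$fgegegeef  (last char: 'f')
  sorted[6] = ff$fgegegee  (last char: 'e')
  sorted[7] = fgegegeeff$  (last char: '$')
  sorted[8] = geeff$fgege  (last char: 'e')
  sorted[9] = gegeeff$fge  (last char: 'e')
  sorted[10] = gegegeeff$f  (last char: 'f')
Last column: fgeggfe$eef
Original string S is at sorted index 7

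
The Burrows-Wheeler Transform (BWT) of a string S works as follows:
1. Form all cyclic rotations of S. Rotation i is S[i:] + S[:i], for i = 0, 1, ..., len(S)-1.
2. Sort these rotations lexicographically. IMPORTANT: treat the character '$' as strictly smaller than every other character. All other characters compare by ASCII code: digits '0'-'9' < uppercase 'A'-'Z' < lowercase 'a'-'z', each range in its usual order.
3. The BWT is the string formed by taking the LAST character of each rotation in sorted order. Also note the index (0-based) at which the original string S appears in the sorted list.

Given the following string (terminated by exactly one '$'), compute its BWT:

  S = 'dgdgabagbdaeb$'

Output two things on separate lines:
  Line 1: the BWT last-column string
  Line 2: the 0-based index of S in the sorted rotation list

Answer: bgdbeagbg$adad
9

Derivation:
All 14 rotations (rotation i = S[i:]+S[:i]):
  rot[0] = dgdgabagbdaeb$
  rot[1] = gdgabagbdaeb$d
  rot[2] = dgabagbdaeb$dg
  rot[3] = gabagbdaeb$dgd
  rot[4] = abagbdaeb$dgdg
  rot[5] = bagbdaeb$dgdga
  rot[6] = agbdaeb$dgdgab
  rot[7] = gbdaeb$dgdgaba
  rot[8] = bdaeb$dgdgabag
  rot[9] = daeb$dgdgabagb
  rot[10] = aeb$dgdgabagbd
  rot[11] = eb$dgdgabagbda
  rot[12] = b$dgdgabagbdae
  rot[13] = $dgdgabagbdaeb
Sorted (with $ < everything):
  sorted[0] = $dgdgabagbdaeb  (last char: 'b')
  sorted[1] = abagbdaeb$dgdg  (last char: 'g')
  sorted[2] = aeb$dgdgabagbd  (last char: 'd')
  sorted[3] = agbdaeb$dgdgab  (last char: 'b')
  sorted[4] = b$dgdgabagbdae  (last char: 'e')
  sorted[5] = bagbdaeb$dgdga  (last char: 'a')
  sorted[6] = bdaeb$dgdgabag  (last char: 'g')
  sorted[7] = daeb$dgdgabagb  (last char: 'b')
  sorted[8] = dgabagbdaeb$dg  (last char: 'g')
  sorted[9] = dgdgabagbdaeb$  (last char: '$')
  sorted[10] = eb$dgdgabagbda  (last char: 'a')
  sorted[11] = gabagbdaeb$dgd  (last char: 'd')
  sorted[12] = gbdaeb$dgdgaba  (last char: 'a')
  sorted[13] = gdgabagbdaeb$d  (last char: 'd')
Last column: bgdbeagbg$adad
Original string S is at sorted index 9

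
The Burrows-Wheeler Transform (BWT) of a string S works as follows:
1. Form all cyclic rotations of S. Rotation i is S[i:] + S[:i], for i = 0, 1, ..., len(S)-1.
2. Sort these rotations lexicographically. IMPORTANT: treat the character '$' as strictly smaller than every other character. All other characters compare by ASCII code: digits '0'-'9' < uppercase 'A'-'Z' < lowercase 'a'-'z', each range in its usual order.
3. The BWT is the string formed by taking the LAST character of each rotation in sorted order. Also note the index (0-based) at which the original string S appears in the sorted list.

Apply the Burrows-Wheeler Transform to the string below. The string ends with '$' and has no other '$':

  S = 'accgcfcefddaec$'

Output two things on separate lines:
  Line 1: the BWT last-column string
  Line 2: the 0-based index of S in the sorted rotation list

All 15 rotations (rotation i = S[i:]+S[:i]):
  rot[0] = accgcfcefddaec$
  rot[1] = ccgcfcefddaec$a
  rot[2] = cgcfcefddaec$ac
  rot[3] = gcfcefddaec$acc
  rot[4] = cfcefddaec$accg
  rot[5] = fcefddaec$accgc
  rot[6] = cefddaec$accgcf
  rot[7] = efddaec$accgcfc
  rot[8] = fddaec$accgcfce
  rot[9] = ddaec$accgcfcef
  rot[10] = daec$accgcfcefd
  rot[11] = aec$accgcfcefdd
  rot[12] = ec$accgcfcefdda
  rot[13] = c$accgcfcefddae
  rot[14] = $accgcfcefddaec
Sorted (with $ < everything):
  sorted[0] = $accgcfcefddaec  (last char: 'c')
  sorted[1] = accgcfcefddaec$  (last char: '$')
  sorted[2] = aec$accgcfcefdd  (last char: 'd')
  sorted[3] = c$accgcfcefddae  (last char: 'e')
  sorted[4] = ccgcfcefddaec$a  (last char: 'a')
  sorted[5] = cefddaec$accgcf  (last char: 'f')
  sorted[6] = cfcefddaec$accg  (last char: 'g')
  sorted[7] = cgcfcefddaec$ac  (last char: 'c')
  sorted[8] = daec$accgcfcefd  (last char: 'd')
  sorted[9] = ddaec$accgcfcef  (last char: 'f')
  sorted[10] = ec$accgcfcefdda  (last char: 'a')
  sorted[11] = efddaec$accgcfc  (last char: 'c')
  sorted[12] = fcefddaec$accgc  (last char: 'c')
  sorted[13] = fddaec$accgcfce  (last char: 'e')
  sorted[14] = gcfcefddaec$acc  (last char: 'c')
Last column: c$deafgcdfaccec
Original string S is at sorted index 1

Answer: c$deafgcdfaccec
1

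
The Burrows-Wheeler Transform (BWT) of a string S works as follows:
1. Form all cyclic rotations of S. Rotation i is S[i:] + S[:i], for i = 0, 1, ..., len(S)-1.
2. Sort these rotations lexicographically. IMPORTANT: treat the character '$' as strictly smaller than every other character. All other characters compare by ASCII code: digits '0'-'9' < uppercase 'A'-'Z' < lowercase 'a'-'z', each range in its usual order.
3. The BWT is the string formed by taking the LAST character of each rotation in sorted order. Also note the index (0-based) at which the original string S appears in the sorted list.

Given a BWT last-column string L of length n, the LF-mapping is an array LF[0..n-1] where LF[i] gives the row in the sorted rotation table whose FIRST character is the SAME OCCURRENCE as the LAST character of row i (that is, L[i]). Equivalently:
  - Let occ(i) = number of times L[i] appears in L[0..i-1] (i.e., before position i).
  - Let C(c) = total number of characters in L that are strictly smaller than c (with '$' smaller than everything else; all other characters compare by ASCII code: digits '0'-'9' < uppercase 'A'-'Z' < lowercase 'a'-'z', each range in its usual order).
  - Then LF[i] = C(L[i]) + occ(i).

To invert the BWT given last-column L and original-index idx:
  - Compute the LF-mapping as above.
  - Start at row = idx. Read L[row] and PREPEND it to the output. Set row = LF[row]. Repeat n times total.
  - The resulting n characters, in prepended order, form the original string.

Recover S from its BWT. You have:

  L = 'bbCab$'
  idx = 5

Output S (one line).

LF mapping: 3 4 1 2 5 0
Walk LF starting at row 5, prepending L[row]:
  step 1: row=5, L[5]='$', prepend. Next row=LF[5]=0
  step 2: row=0, L[0]='b', prepend. Next row=LF[0]=3
  step 3: row=3, L[3]='a', prepend. Next row=LF[3]=2
  step 4: row=2, L[2]='C', prepend. Next row=LF[2]=1
  step 5: row=1, L[1]='b', prepend. Next row=LF[1]=4
  step 6: row=4, L[4]='b', prepend. Next row=LF[4]=5
Reversed output: bbCab$

Answer: bbCab$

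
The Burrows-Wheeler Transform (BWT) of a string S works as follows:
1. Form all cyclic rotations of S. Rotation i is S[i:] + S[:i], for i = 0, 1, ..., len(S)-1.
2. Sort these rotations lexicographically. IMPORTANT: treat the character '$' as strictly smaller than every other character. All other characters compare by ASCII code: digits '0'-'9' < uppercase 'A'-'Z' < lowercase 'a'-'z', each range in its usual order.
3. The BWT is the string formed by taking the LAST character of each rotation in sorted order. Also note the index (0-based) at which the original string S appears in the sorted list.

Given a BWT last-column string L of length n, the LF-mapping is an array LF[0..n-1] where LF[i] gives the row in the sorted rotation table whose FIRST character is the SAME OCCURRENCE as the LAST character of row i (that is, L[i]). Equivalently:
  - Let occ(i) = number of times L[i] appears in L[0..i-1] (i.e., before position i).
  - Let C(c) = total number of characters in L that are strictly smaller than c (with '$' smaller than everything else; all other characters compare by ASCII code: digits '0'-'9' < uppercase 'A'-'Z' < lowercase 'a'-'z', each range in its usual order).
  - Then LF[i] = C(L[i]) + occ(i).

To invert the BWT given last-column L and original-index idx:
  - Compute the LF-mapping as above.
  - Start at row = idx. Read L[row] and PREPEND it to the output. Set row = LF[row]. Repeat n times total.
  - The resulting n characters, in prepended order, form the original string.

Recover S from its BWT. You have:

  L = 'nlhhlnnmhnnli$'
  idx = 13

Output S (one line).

LF mapping: 9 5 1 2 6 10 11 8 3 12 13 7 4 0
Walk LF starting at row 13, prepending L[row]:
  step 1: row=13, L[13]='$', prepend. Next row=LF[13]=0
  step 2: row=0, L[0]='n', prepend. Next row=LF[0]=9
  step 3: row=9, L[9]='n', prepend. Next row=LF[9]=12
  step 4: row=12, L[12]='i', prepend. Next row=LF[12]=4
  step 5: row=4, L[4]='l', prepend. Next row=LF[4]=6
  step 6: row=6, L[6]='n', prepend. Next row=LF[6]=11
  step 7: row=11, L[11]='l', prepend. Next row=LF[11]=7
  step 8: row=7, L[7]='m', prepend. Next row=LF[7]=8
  step 9: row=8, L[8]='h', prepend. Next row=LF[8]=3
  step 10: row=3, L[3]='h', prepend. Next row=LF[3]=2
  step 11: row=2, L[2]='h', prepend. Next row=LF[2]=1
  step 12: row=1, L[1]='l', prepend. Next row=LF[1]=5
  step 13: row=5, L[5]='n', prepend. Next row=LF[5]=10
  step 14: row=10, L[10]='n', prepend. Next row=LF[10]=13
Reversed output: nnlhhhmlnlinn$

Answer: nnlhhhmlnlinn$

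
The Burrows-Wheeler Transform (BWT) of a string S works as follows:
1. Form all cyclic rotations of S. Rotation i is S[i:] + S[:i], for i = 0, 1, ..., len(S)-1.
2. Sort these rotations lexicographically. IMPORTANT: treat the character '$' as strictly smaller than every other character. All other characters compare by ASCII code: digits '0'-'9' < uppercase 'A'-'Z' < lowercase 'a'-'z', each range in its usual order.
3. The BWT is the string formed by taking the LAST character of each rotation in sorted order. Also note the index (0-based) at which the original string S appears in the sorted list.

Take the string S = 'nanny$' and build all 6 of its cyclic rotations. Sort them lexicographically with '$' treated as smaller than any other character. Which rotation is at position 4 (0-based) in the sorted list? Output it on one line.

All 6 rotations (rotation i = S[i:]+S[:i]):
  rot[0] = nanny$
  rot[1] = anny$n
  rot[2] = nny$na
  rot[3] = ny$nan
  rot[4] = y$nann
  rot[5] = $nanny
Sorted (with $ < everything):
  sorted[0] = $nanny
  sorted[1] = anny$n
  sorted[2] = nanny$
  sorted[3] = nny$na
  sorted[4] = ny$nan
  sorted[5] = y$nann
sorted[4] = ny$nan

Answer: ny$nan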